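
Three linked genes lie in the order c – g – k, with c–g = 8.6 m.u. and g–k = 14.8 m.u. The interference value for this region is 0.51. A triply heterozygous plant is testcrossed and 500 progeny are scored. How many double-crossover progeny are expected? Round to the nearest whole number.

3

Map distances give recombination frequencies of 0.086 and 0.148 for the two intervals.
With interference 0.51 (so coincidence = 0.49), expected double-crossover frequency = 0.086 × 0.148 × 0.49 = 0.00624.
Expected number = 0.00624 × 500 = 3.12 ≈ 3.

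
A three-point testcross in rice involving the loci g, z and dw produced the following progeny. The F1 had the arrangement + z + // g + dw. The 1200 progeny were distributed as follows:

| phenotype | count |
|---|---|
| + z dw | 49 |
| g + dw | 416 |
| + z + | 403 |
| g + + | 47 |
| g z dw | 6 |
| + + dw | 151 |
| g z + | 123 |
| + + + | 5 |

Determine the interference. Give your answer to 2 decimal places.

0.57

The two rarest classes, + + + and g z dw, are the double crossovers. Comparing them with the parentals, only the z allele has switched, so z is the middle locus and the order is dw – z – g.
dw–z: (96 + 11)/1200 = 0.0892; z–g: (274 + 11)/1200 = 0.2375.
Expected DCO frequency = 0.0892 × 0.2375 ≈ 0.02118; observed = 11/1200 ≈ 0.00917.
Coefficient of coincidence = 0.00917/0.02118 ≈ 0.43; interference = 1 − 0.43 = 0.57.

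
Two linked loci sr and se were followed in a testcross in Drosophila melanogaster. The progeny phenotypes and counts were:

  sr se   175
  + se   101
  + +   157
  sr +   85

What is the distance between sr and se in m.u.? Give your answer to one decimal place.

35.9 m.u.

The two most frequent classes, + + (157) and sr se (175), are the parental types, so the F1 was + + / sr se.
The recombinant classes are + se and sr +: 101 + 85 = 186.
Recombination frequency = 186/518 = 0.3591 ≈ 35.9%, i.e. 35.9 m.u.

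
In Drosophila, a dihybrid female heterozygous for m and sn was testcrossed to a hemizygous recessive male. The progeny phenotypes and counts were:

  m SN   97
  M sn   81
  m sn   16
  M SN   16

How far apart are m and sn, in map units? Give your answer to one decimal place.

15.2 map units

The two most frequent classes, M sn (81) and m SN (97), are the parental types, so the F1 was M sn / m SN.
The recombinant classes are M SN and m sn: 16 + 16 = 32.
Recombination frequency = 32/210 = 0.1524 ≈ 15.2%, i.e. 15.2 map units.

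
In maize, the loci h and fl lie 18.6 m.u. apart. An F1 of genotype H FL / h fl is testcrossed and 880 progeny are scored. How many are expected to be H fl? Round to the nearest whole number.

A map distance of 18.6 m.u. corresponds to a recombination frequency of 0.186.
The F1 is H FL / h fl, so H fl is a recombinant gamete class with expected frequency r/2 = 0.186/2 = 0.0930.
Expected number = 0.0930 × 880 = 81.84 ≈ 82.

82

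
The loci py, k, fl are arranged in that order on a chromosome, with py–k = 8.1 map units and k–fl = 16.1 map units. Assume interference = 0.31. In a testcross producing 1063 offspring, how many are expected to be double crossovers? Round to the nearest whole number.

Map distances give recombination frequencies of 0.081 and 0.161 for the two intervals.
With interference 0.31 (so coincidence = 0.69), expected double-crossover frequency = 0.081 × 0.161 × 0.69 = 0.00900.
Expected number = 0.00900 × 1063 = 9.57 ≈ 10.

10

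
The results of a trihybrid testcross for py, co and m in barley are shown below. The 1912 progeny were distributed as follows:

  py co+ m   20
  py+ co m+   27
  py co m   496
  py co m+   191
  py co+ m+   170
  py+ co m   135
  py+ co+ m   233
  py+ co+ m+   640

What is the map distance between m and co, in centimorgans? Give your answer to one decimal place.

24.6 centimorgans

The two most frequent reciprocal classes, py+ co+ m+ and py co m, are the parental types, so the F1 was py+ co+ m+ / py co m.
The two rarest classes, py+ co m+ and py co+ m, are the double crossovers. Comparing them with the parentals, only the co allele has switched, so co is the middle locus and the order is m – co – py.
Crossovers in the m–co interval produce the single-crossover classes py+ co+ m and py co m+ (233 + 191 = 424) plus the double crossovers (47).
RF(m–co) = (424 + 47) / 1912 = 471/1912 = 0.2463 → 24.6 centimorgans.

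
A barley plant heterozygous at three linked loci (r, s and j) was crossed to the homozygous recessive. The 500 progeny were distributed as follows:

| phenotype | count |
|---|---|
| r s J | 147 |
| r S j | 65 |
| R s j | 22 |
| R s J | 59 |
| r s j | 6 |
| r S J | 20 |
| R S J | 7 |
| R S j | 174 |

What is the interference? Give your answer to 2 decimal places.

The two most frequent reciprocal classes, r s J and R S j, are the parental types, so the F1 was r s J / R S j.
The two rarest classes, r s j and R S J, are the double crossovers. Comparing them with the parentals, only the j allele has switched, so j is the middle locus and the order is r – j – s.
r–j: (124 + 13)/500 = 0.2740; j–s: (42 + 13)/500 = 0.1100.
Expected DCO frequency = 0.2740 × 0.1100 ≈ 0.03014; observed = 13/500 ≈ 0.02600.
Coefficient of coincidence = 0.02600/0.03014 ≈ 0.86; interference = 1 − 0.86 = 0.14.

0.14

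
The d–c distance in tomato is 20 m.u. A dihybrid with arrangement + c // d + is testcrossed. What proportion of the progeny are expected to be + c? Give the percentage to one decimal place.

A map distance of 20 m.u. corresponds to a recombination frequency of 0.200.
The F1 is + c / d +, so + c is a parental gamete class with expected frequency (1 − r)/2 = 0.800/2 = 0.4000.
That is 0.4000 = 40.0% of the progeny.

40.0%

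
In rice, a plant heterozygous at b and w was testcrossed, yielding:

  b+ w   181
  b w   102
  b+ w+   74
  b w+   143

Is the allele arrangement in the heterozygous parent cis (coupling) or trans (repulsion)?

trans

The two most frequent classes are b+ w (181) and b w+ (143); these are the parental (non-recombinant) types.
So the F1 carried b+ w on one chromosome and b w+ on the other — the recessive alleles are on opposite chromosomes (trans / repulsion).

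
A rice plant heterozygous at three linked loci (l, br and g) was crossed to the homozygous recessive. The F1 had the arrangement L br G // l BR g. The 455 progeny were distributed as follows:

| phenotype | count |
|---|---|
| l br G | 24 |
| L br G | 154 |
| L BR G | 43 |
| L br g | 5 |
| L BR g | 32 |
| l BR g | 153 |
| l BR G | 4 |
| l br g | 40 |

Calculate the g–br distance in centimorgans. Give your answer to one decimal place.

The two rarest classes, L br g and l BR G, are the double crossovers. Comparing them with the parentals, only the g allele has switched, so g is the middle locus and the order is l – g – br.
Crossovers in the g–br interval produce the single-crossover classes L BR G and l br g (43 + 40 = 83) plus the double crossovers (9).
RF(g–br) = (83 + 9) / 455 = 92/455 = 0.2022 → 20.2 centimorgans.

20.2 centimorgans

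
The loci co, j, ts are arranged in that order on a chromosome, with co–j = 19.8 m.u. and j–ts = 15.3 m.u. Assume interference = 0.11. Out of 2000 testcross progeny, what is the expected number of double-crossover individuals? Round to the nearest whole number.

54

Map distances give recombination frequencies of 0.198 and 0.153 for the two intervals.
With interference 0.11 (so coincidence = 0.89), expected double-crossover frequency = 0.198 × 0.153 × 0.89 = 0.02696.
Expected number = 0.02696 × 2000 = 53.92 ≈ 54.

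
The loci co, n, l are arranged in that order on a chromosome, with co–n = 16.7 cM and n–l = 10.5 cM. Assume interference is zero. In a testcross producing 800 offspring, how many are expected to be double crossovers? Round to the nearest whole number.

14

Map distances give recombination frequencies of 0.167 and 0.105 for the two intervals.
With no interference, expected double-crossover frequency = 0.167 × 0.105 = 0.01753.
Expected number = 0.01753 × 800 = 14.03 ≈ 14.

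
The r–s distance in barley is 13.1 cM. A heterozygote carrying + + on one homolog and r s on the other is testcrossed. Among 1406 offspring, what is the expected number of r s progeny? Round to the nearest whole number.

611

A map distance of 13.1 cM corresponds to a recombination frequency of 0.131.
The F1 is + + / r s, so r s is a parental gamete class with expected frequency (1 − r)/2 = 0.869/2 = 0.4345.
Expected number = 0.4345 × 1406 = 610.91 ≈ 611.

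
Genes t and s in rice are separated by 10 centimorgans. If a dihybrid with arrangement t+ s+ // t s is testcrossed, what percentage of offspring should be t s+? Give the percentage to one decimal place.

A map distance of 10 centimorgans corresponds to a recombination frequency of 0.100.
The F1 is t+ s+ / t s, so t s+ is a recombinant gamete class with expected frequency r/2 = 0.100/2 = 0.0500.
That is 0.0500 = 5.0% of the progeny.

5.0%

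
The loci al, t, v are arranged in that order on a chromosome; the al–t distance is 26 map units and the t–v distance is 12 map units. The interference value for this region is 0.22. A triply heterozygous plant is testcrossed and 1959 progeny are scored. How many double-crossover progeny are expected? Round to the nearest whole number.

Map distances give recombination frequencies of 0.260 and 0.120 for the two intervals.
With interference 0.22 (so coincidence = 0.78), expected double-crossover frequency = 0.260 × 0.120 × 0.78 = 0.02434.
Expected number = 0.02434 × 1959 = 47.67 ≈ 48.

48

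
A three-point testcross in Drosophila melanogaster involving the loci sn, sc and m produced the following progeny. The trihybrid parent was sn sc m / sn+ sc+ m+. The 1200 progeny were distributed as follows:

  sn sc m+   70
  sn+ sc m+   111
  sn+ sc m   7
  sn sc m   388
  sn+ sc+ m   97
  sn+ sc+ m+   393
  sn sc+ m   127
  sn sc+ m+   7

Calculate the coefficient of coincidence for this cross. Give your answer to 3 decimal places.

0.368

The two rarest classes, sn+ sc m and sn sc+ m+, are the double crossovers. Comparing them with the parentals, only the sn allele has switched, so sn is the middle locus and the order is sc – sn – m.
sc–sn: (238 + 14)/1200 = 0.2100; sn–m: (167 + 14)/1200 = 0.1508.
Expected DCO frequency = 0.2100 × 0.1508 ≈ 0.03167; observed = 14/1200 ≈ 0.01167.
Coefficient of coincidence = 0.01167/0.03167 ≈ 0.368.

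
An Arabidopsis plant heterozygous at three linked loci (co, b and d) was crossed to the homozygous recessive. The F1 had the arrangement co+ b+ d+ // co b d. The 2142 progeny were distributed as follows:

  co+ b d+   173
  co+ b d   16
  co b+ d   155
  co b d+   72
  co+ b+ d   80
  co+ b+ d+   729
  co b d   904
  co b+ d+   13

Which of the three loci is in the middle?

The two rarest classes, co b+ d+ and co+ b d, are the double crossovers. Comparing them with the parentals, only the co allele has switched, so co is the middle locus and the order is b – co – d.

co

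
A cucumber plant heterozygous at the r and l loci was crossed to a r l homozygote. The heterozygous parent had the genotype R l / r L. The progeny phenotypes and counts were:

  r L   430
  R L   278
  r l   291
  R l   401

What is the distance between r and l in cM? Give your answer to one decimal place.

40.6 cM

The recombinant classes are R L and r l: 278 + 291 = 569.
Recombination frequency = 569/1400 = 0.4064 ≈ 40.6%, i.e. 40.6 cM.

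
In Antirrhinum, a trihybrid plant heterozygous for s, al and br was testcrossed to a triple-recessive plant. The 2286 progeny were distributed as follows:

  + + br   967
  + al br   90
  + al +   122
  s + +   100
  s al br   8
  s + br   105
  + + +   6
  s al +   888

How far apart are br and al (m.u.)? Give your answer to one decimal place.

The two most frequent reciprocal classes, + + br and s al +, are the parental types, so the F1 was + + br / s al +.
The two rarest classes, + + + and s al br, are the double crossovers. Comparing them with the parentals, only the br allele has switched, so br is the middle locus and the order is al – br – s.
Crossovers in the al–br interval produce the single-crossover classes + al br and s + + (90 + 100 = 190) plus the double crossovers (14).
RF(al–br) = (190 + 14) / 2286 = 204/2286 = 0.0892 → 8.9 m.u.

8.9 m.u.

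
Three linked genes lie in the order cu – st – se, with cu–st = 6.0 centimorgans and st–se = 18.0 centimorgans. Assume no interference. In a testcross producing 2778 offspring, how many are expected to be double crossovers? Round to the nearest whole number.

Map distances give recombination frequencies of 0.060 and 0.180 for the two intervals.
With no interference, expected double-crossover frequency = 0.060 × 0.180 = 0.01080.
Expected number = 0.01080 × 2778 = 30.00 ≈ 30.

30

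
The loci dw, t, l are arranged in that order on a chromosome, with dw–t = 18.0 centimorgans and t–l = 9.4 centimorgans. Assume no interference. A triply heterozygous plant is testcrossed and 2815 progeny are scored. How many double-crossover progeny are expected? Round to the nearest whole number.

48

Map distances give recombination frequencies of 0.180 and 0.094 for the two intervals.
With no interference, expected double-crossover frequency = 0.180 × 0.094 = 0.01692.
Expected number = 0.01692 × 2815 = 47.63 ≈ 48.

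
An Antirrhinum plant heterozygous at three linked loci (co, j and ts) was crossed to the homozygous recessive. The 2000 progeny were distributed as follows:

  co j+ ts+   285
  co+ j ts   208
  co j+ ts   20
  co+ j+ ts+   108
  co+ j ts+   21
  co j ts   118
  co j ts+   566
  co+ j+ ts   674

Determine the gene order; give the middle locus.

co

The two most frequent reciprocal classes, co j ts+ and co+ j+ ts, are the parental types, so the F1 was co j ts+ / co+ j+ ts.
The two rarest classes, co+ j ts+ and co j+ ts, are the double crossovers. Comparing them with the parentals, only the co allele has switched, so co is the middle locus and the order is ts – co – j.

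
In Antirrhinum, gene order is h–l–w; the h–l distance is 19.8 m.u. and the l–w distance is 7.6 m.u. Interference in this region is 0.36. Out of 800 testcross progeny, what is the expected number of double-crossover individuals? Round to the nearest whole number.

8

Map distances give recombination frequencies of 0.198 and 0.076 for the two intervals.
With interference 0.36 (so coincidence = 0.64), expected double-crossover frequency = 0.198 × 0.076 × 0.64 = 0.00963.
Expected number = 0.00963 × 800 = 7.70 ≈ 8.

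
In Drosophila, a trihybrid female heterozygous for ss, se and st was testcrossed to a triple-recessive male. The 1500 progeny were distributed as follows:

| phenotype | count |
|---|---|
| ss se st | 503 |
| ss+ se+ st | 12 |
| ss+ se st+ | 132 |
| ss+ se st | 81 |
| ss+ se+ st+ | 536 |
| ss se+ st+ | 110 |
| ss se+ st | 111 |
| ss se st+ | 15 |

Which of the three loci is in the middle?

st

The two most frequent reciprocal classes, ss+ se+ st+ and ss se st, are the parental types, so the F1 was ss+ se+ st+ / ss se st.
The two rarest classes, ss+ se+ st and ss se st+, are the double crossovers. Comparing them with the parentals, only the st allele has switched, so st is the middle locus and the order is se – st – ss.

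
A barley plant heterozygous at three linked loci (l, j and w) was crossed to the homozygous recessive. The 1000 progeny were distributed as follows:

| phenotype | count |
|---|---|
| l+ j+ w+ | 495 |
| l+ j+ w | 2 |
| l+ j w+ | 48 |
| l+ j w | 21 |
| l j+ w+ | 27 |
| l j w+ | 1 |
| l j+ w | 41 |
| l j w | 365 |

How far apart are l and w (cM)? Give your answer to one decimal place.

5.1 cM

The two most frequent reciprocal classes, l j w and l+ j+ w+, are the parental types, so the F1 was l j w / l+ j+ w+.
The two rarest classes, l j w+ and l+ j+ w, are the double crossovers. Comparing them with the parentals, only the w allele has switched, so w is the middle locus and the order is l – w – j.
Crossovers in the l–w interval produce the single-crossover classes l+ j w and l j+ w+ (21 + 27 = 48) plus the double crossovers (3).
RF(l–w) = (48 + 3) / 1000 = 51/1000 = 0.0510 → 5.1 cM.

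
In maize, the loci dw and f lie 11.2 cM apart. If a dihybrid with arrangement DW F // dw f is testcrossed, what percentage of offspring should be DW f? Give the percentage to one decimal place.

A map distance of 11.2 cM corresponds to a recombination frequency of 0.112.
The F1 is DW F / dw f, so DW f is a recombinant gamete class with expected frequency r/2 = 0.112/2 = 0.0560.
That is 0.0560 = 5.6% of the progeny.

5.6%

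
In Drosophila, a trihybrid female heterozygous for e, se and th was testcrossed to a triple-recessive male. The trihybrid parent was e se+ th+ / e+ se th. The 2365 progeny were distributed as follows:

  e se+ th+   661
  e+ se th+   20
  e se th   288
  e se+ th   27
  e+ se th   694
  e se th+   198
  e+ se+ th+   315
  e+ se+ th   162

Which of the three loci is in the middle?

The two rarest classes, e se+ th and e+ se th+, are the double crossovers. Comparing them with the parentals, only the th allele has switched, so th is the middle locus and the order is e – th – se.

th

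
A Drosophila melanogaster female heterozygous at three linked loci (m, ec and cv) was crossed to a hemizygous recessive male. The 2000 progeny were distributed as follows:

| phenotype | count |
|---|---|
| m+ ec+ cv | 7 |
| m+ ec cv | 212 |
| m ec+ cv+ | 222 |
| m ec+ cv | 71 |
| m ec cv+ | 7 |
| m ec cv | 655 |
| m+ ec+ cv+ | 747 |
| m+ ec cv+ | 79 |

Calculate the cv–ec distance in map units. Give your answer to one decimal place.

8.2 map units

The two most frequent reciprocal classes, m ec cv and m+ ec+ cv+, are the parental types, so the F1 was m ec cv / m+ ec+ cv+.
The two rarest classes, m ec cv+ and m+ ec+ cv, are the double crossovers. Comparing them with the parentals, only the cv allele has switched, so cv is the middle locus and the order is m – cv – ec.
Crossovers in the cv–ec interval produce the single-crossover classes m ec+ cv and m+ ec cv+ (71 + 79 = 150) plus the double crossovers (14).
RF(cv–ec) = (150 + 14) / 2000 = 164/2000 = 0.0820 → 8.2 map units.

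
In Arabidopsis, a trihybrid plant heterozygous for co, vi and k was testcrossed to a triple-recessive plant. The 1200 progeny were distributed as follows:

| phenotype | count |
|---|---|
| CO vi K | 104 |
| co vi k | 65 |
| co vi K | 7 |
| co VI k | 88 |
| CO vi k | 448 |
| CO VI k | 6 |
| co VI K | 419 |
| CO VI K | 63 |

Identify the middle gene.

The two most frequent reciprocal classes, co VI K and CO vi k, are the parental types, so the F1 was co VI K / CO vi k.
The two rarest classes, co vi K and CO VI k, are the double crossovers. Comparing them with the parentals, only the vi allele has switched, so vi is the middle locus and the order is co – vi – k.

vi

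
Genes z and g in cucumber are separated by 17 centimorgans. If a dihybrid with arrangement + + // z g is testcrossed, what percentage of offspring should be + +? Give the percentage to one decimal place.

A map distance of 17 centimorgans corresponds to a recombination frequency of 0.170.
The F1 is + + / z g, so + + is a parental gamete class with expected frequency (1 − r)/2 = 0.830/2 = 0.4150.
That is 0.4150 = 41.5% of the progeny.

41.5%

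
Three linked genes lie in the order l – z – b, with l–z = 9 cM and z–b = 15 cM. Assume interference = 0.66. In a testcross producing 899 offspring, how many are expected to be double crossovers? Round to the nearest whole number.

4

Map distances give recombination frequencies of 0.090 and 0.150 for the two intervals.
With interference 0.66 (so coincidence = 0.34), expected double-crossover frequency = 0.090 × 0.150 × 0.34 = 0.00459.
Expected number = 0.00459 × 899 = 4.13 ≈ 4.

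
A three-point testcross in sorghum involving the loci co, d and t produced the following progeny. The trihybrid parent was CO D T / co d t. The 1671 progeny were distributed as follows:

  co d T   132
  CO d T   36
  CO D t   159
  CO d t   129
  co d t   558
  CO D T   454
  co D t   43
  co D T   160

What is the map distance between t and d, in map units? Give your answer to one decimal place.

22.1 map units

The two rarest classes, CO d T and co D t, are the double crossovers. Comparing them with the parentals, only the d allele has switched, so d is the middle locus and the order is co – d – t.
Crossovers in the d–t interval produce the single-crossover classes CO D t and co d T (159 + 132 = 291) plus the double crossovers (79).
RF(d–t) = (291 + 79) / 1671 = 370/1671 = 0.2214 → 22.1 map units.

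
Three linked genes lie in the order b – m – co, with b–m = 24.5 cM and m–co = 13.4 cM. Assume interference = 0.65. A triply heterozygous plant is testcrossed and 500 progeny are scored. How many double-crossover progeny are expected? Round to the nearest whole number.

Map distances give recombination frequencies of 0.245 and 0.134 for the two intervals.
With interference 0.65 (so coincidence = 0.35), expected double-crossover frequency = 0.245 × 0.134 × 0.35 = 0.01149.
Expected number = 0.01149 × 500 = 5.75 ≈ 6.

6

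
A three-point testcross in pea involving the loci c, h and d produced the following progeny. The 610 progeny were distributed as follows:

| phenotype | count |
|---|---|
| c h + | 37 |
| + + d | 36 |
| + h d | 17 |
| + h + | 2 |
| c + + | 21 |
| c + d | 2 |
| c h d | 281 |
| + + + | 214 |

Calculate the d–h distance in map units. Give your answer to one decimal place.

The two most frequent reciprocal classes, c h d and + + +, are the parental types, so the F1 was c h d / + + +.
The two rarest classes, c + d and + h +, are the double crossovers. Comparing them with the parentals, only the h allele has switched, so h is the middle locus and the order is c – h – d.
Crossovers in the h–d interval produce the single-crossover classes c h + and + + d (37 + 36 = 73) plus the double crossovers (4).
RF(h–d) = (73 + 4) / 610 = 77/610 = 0.1262 → 12.6 map units.

12.6 map units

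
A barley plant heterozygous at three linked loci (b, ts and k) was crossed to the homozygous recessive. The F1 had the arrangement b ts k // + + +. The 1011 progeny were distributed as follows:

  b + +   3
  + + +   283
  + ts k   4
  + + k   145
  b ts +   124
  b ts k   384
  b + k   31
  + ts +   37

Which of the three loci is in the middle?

b

The two rarest classes, + ts k and b + +, are the double crossovers. Comparing them with the parentals, only the b allele has switched, so b is the middle locus and the order is k – b – ts.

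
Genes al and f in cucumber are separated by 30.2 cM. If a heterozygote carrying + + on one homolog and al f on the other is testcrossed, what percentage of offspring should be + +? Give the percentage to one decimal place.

34.9%

A map distance of 30.2 cM corresponds to a recombination frequency of 0.302.
The F1 is + + / al f, so + + is a parental gamete class with expected frequency (1 − r)/2 = 0.698/2 = 0.3490.
That is 0.3490 = 34.9% of the progeny.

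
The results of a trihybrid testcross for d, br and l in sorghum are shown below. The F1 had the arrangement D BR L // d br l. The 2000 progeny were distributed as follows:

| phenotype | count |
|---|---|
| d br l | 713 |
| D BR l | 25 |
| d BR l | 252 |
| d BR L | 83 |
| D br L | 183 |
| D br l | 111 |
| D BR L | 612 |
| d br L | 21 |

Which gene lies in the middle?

The two rarest classes, D BR l and d br L, are the double crossovers. Comparing them with the parentals, only the l allele has switched, so l is the middle locus and the order is br – l – d.

l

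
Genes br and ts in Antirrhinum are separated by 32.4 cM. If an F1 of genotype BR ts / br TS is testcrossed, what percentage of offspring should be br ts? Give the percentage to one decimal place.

16.2%

A map distance of 32.4 cM corresponds to a recombination frequency of 0.324.
The F1 is BR ts / br TS, so br ts is a recombinant gamete class with expected frequency r/2 = 0.324/2 = 0.1620.
That is 0.1620 = 16.2% of the progeny.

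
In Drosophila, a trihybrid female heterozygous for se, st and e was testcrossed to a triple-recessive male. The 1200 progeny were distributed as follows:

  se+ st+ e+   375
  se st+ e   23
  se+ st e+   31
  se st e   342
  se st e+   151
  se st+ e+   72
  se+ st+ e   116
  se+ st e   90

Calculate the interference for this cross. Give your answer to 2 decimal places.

The two most frequent reciprocal classes, se st e and se+ st+ e+, are the parental types, so the F1 was se st e / se+ st+ e+.
The two rarest classes, se st+ e and se+ st e+, are the double crossovers. Comparing them with the parentals, only the st allele has switched, so st is the middle locus and the order is se – st – e.
se–st: (162 + 54)/1200 = 0.1800; st–e: (267 + 54)/1200 = 0.2675.
Expected DCO frequency = 0.1800 × 0.2675 ≈ 0.04815; observed = 54/1200 ≈ 0.04500.
Coefficient of coincidence = 0.04500/0.04815 ≈ 0.93; interference = 1 − 0.93 = 0.07.

0.07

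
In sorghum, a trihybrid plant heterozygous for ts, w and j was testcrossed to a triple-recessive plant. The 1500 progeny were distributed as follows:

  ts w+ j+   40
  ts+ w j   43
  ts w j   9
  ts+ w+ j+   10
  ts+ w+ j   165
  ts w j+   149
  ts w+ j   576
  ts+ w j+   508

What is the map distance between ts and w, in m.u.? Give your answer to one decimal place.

The two most frequent reciprocal classes, ts+ w j+ and ts w+ j, are the parental types, so the F1 was ts+ w j+ / ts w+ j.
The two rarest classes, ts+ w+ j+ and ts w j, are the double crossovers. Comparing them with the parentals, only the w allele has switched, so w is the middle locus and the order is ts – w – j.
Crossovers in the ts–w interval produce the single-crossover classes ts w j+ and ts+ w+ j (149 + 165 = 314) plus the double crossovers (19).
RF(ts–w) = (314 + 19) / 1500 = 333/1500 = 0.2220 → 22.2 m.u.

22.2 m.u.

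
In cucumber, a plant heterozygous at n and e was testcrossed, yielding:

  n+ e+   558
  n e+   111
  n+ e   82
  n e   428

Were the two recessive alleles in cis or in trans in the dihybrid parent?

cis

The two most frequent classes are n+ e+ (558) and n e (428); these are the parental (non-recombinant) types.
So the F1 carried n+ e+ on one chromosome and n e on the other — the recessive alleles are on the same chromosome (cis / coupling).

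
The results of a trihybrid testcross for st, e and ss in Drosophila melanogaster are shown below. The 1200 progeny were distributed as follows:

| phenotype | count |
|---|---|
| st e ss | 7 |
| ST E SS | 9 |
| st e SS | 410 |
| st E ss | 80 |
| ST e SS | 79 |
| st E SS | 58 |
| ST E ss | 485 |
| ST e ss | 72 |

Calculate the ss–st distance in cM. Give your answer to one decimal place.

14.6 cM

The two most frequent reciprocal classes, st e SS and ST E ss, are the parental types, so the F1 was st e SS / ST E ss.
The two rarest classes, st e ss and ST E SS, are the double crossovers. Comparing them with the parentals, only the ss allele has switched, so ss is the middle locus and the order is e – ss – st.
Crossovers in the ss–st interval produce the single-crossover classes ST e SS and st E ss (79 + 80 = 159) plus the double crossovers (16).
RF(ss–st) = (159 + 16) / 1200 = 175/1200 = 0.1458 → 14.6 cM.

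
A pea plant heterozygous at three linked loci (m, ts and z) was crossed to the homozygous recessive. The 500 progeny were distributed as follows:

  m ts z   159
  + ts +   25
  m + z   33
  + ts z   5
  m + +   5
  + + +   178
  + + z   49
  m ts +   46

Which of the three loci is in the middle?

The two most frequent reciprocal classes, + + + and m ts z, are the parental types, so the F1 was + + + / m ts z.
The two rarest classes, m + + and + ts z, are the double crossovers. Comparing them with the parentals, only the m allele has switched, so m is the middle locus and the order is ts – m – z.

m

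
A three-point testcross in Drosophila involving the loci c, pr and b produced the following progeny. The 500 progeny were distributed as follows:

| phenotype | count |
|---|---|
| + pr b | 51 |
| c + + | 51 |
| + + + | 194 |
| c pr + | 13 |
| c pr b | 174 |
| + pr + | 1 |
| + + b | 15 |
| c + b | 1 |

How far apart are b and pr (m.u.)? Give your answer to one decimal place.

The two most frequent reciprocal classes, c pr b and + + +, are the parental types, so the F1 was c pr b / + + +.
The two rarest classes, c + b and + pr +, are the double crossovers. Comparing them with the parentals, only the pr allele has switched, so pr is the middle locus and the order is c – pr – b.
Crossovers in the pr–b interval produce the single-crossover classes c pr + and + + b (13 + 15 = 28) plus the double crossovers (2).
RF(pr–b) = (28 + 2) / 500 = 30/500 = 0.0600 → 6.0 m.u.

6.0 m.u.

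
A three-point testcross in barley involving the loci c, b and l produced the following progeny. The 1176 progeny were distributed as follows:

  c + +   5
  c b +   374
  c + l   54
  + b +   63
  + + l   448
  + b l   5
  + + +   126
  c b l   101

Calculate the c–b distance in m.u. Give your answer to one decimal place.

10.8 m.u.

The two most frequent reciprocal classes, c b + and + + l, are the parental types, so the F1 was c b + / + + l.
The two rarest classes, c + + and + b l, are the double crossovers. Comparing them with the parentals, only the b allele has switched, so b is the middle locus and the order is l – b – c.
Crossovers in the b–c interval produce the single-crossover classes + b + and c + l (63 + 54 = 117) plus the double crossovers (10).
RF(b–c) = (117 + 10) / 1176 = 127/1176 = 0.1080 → 10.8 m.u.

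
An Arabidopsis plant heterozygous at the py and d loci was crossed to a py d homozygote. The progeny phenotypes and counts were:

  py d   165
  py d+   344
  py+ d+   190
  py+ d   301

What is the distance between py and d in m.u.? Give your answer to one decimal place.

35.5 m.u.

The two most frequent classes, py+ d (301) and py d+ (344), are the parental types, so the F1 was py+ d / py d+.
The recombinant classes are py+ d+ and py d: 190 + 165 = 355.
Recombination frequency = 355/1000 = 0.3550 ≈ 35.5%, i.e. 35.5 m.u.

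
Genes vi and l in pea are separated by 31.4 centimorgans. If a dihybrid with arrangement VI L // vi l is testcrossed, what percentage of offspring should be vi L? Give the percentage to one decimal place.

15.7%

A map distance of 31.4 centimorgans corresponds to a recombination frequency of 0.314.
The F1 is VI L / vi l, so vi L is a recombinant gamete class with expected frequency r/2 = 0.314/2 = 0.1570.
That is 0.1570 = 15.7% of the progeny.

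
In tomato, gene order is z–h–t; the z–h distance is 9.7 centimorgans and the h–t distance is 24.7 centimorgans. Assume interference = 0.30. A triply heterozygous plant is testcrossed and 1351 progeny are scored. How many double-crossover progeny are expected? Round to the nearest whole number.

23

Map distances give recombination frequencies of 0.097 and 0.247 for the two intervals.
With interference 0.30 (so coincidence = 0.70), expected double-crossover frequency = 0.097 × 0.247 × 0.70 = 0.01677.
Expected number = 0.01677 × 1351 = 22.66 ≈ 23.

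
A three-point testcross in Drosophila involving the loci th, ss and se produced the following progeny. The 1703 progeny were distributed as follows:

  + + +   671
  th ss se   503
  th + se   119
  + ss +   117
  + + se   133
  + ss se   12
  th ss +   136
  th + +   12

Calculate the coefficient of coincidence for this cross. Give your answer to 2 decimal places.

0.54

The two most frequent reciprocal classes, th ss se and + + +, are the parental types, so the F1 was th ss se / + + +.
The two rarest classes, + ss se and th + +, are the double crossovers. Comparing them with the parentals, only the th allele has switched, so th is the middle locus and the order is ss – th – se.
ss–th: (236 + 24)/1703 = 0.1527; th–se: (269 + 24)/1703 = 0.1720.
Expected DCO frequency = 0.1527 × 0.1720 ≈ 0.02626; observed = 24/1703 ≈ 0.01409.
Coefficient of coincidence = 0.01409/0.02626 ≈ 0.54.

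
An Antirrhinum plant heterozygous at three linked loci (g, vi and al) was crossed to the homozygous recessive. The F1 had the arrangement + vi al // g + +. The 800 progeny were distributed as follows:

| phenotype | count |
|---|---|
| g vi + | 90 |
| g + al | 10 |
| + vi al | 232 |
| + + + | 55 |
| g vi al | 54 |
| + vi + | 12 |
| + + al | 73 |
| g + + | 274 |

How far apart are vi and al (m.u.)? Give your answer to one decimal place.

The two rarest classes, + vi + and g + al, are the double crossovers. Comparing them with the parentals, only the al allele has switched, so al is the middle locus and the order is g – al – vi.
Crossovers in the al–vi interval produce the single-crossover classes + + al and g vi + (73 + 90 = 163) plus the double crossovers (22).
RF(al–vi) = (163 + 22) / 800 = 185/800 = 0.2313 → 23.1 m.u.

23.1 m.u.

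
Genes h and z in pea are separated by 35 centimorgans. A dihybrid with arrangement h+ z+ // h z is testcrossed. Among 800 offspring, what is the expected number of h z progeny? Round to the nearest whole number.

A map distance of 35 centimorgans corresponds to a recombination frequency of 0.350.
The F1 is h+ z+ / h z, so h z is a parental gamete class with expected frequency (1 − r)/2 = 0.650/2 = 0.3250.
Expected number = 0.3250 × 800 = 260.00 ≈ 260.

260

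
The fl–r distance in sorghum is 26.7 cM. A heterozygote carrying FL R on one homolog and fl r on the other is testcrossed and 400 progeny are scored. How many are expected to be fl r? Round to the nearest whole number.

A map distance of 26.7 cM corresponds to a recombination frequency of 0.267.
The F1 is FL R / fl r, so fl r is a parental gamete class with expected frequency (1 − r)/2 = 0.733/2 = 0.3665.
Expected number = 0.3665 × 400 = 146.60 ≈ 147.

147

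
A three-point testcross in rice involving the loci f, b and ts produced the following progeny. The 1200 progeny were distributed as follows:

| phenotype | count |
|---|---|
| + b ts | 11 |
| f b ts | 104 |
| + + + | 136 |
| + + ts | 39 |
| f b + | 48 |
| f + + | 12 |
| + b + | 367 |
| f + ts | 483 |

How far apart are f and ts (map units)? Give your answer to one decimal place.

9.2 map units

The two most frequent reciprocal classes, + b + and f + ts, are the parental types, so the F1 was + b + / f + ts.
The two rarest classes, + b ts and f + +, are the double crossovers. Comparing them with the parentals, only the ts allele has switched, so ts is the middle locus and the order is b – ts – f.
Crossovers in the ts–f interval produce the single-crossover classes f b + and + + ts (48 + 39 = 87) plus the double crossovers (23).
RF(ts–f) = (87 + 23) / 1200 = 110/1200 = 0.0917 → 9.2 map units.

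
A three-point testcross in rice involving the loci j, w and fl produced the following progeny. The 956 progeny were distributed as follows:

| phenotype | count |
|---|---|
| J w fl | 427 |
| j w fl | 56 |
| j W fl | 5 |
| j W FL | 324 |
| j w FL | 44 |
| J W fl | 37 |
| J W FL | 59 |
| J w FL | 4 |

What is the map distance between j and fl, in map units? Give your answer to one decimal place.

The two most frequent reciprocal classes, J w fl and j W FL, are the parental types, so the F1 was J w fl / j W FL.
The two rarest classes, J w FL and j W fl, are the double crossovers. Comparing them with the parentals, only the fl allele has switched, so fl is the middle locus and the order is w – fl – j.
Crossovers in the fl–j interval produce the single-crossover classes j w fl and J W FL (56 + 59 = 115) plus the double crossovers (9).
RF(fl–j) = (115 + 9) / 956 = 124/956 = 0.1297 → 13.0 map units.

13.0 map units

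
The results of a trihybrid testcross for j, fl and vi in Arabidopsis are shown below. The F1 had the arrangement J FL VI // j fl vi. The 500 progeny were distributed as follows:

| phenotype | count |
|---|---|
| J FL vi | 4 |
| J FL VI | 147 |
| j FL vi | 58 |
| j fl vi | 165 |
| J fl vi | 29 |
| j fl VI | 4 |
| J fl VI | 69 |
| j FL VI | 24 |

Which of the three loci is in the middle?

The two rarest classes, J FL vi and j fl VI, are the double crossovers. Comparing them with the parentals, only the vi allele has switched, so vi is the middle locus and the order is j – vi – fl.

vi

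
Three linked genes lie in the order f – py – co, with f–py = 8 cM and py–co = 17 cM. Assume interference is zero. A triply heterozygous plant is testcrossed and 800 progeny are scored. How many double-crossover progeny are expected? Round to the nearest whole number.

Map distances give recombination frequencies of 0.080 and 0.170 for the two intervals.
With no interference, expected double-crossover frequency = 0.080 × 0.170 = 0.01360.
Expected number = 0.01360 × 800 = 10.88 ≈ 11.

11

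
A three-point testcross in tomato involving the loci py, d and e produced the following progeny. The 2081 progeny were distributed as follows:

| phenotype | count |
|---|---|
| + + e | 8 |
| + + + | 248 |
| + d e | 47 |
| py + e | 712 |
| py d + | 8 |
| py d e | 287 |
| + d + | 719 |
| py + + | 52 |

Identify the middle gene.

The two most frequent reciprocal classes, + d + and py + e, are the parental types, so the F1 was + d + / py + e.
The two rarest classes, py d + and + + e, are the double crossovers. Comparing them with the parentals, only the py allele has switched, so py is the middle locus and the order is d – py – e.

py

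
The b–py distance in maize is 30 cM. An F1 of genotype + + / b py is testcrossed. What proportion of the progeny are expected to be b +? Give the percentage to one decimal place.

15.0%

A map distance of 30 cM corresponds to a recombination frequency of 0.300.
The F1 is + + / b py, so b + is a recombinant gamete class with expected frequency r/2 = 0.300/2 = 0.1500.
That is 0.1500 = 15.0% of the progeny.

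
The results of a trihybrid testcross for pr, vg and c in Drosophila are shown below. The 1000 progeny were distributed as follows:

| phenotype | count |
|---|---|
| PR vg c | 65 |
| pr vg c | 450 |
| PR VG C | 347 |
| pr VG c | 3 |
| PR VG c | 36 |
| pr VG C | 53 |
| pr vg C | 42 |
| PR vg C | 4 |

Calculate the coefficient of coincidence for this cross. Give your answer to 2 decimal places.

0.66

The two most frequent reciprocal classes, PR VG C and pr vg c, are the parental types, so the F1 was PR VG C / pr vg c.
The two rarest classes, PR vg C and pr VG c, are the double crossovers. Comparing them with the parentals, only the vg allele has switched, so vg is the middle locus and the order is c – vg – pr.
c–vg: (78 + 7)/1000 = 0.0850; vg–pr: (118 + 7)/1000 = 0.1250.
Expected DCO frequency = 0.0850 × 0.1250 ≈ 0.01063; observed = 7/1000 ≈ 0.00700.
Coefficient of coincidence = 0.00700/0.01063 ≈ 0.66.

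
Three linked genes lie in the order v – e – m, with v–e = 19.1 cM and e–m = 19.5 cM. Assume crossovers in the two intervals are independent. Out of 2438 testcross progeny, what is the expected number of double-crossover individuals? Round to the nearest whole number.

91

Map distances give recombination frequencies of 0.191 and 0.195 for the two intervals.
With no interference, expected double-crossover frequency = 0.191 × 0.195 = 0.03725.
Expected number = 0.03725 × 2438 = 90.80 ≈ 91.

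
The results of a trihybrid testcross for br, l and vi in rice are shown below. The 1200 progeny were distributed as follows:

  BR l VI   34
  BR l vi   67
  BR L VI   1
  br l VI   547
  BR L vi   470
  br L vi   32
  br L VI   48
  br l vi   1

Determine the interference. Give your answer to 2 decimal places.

0.70

The two most frequent reciprocal classes, BR L vi and br l VI, are the parental types, so the F1 was BR L vi / br l VI.
The two rarest classes, BR L VI and br l vi, are the double crossovers. Comparing them with the parentals, only the vi allele has switched, so vi is the middle locus and the order is br – vi – l.
br–vi: (66 + 2)/1200 = 0.0567; vi–l: (115 + 2)/1200 = 0.0975.
Expected DCO frequency = 0.0567 × 0.0975 ≈ 0.00553; observed = 2/1200 ≈ 0.00167.
Coefficient of coincidence = 0.00167/0.00553 ≈ 0.30; interference = 1 − 0.30 = 0.70.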